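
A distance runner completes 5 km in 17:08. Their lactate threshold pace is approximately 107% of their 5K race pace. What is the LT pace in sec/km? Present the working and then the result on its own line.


Convert to seconds: 17 min 8 s = 1028 s
Pace per km = 1028 / 5 = 205.6 s/km
LT pace = 205.6 * 1.07 = 219.99 s/km

219.99 s/km


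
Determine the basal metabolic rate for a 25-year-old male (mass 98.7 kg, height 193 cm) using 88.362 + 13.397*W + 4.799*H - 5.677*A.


BMR = 88.362 + 13.397*98.7 + 4.799*193 - 5.677*25
= 2194.93 kcal/day

2194.93 kcal/day


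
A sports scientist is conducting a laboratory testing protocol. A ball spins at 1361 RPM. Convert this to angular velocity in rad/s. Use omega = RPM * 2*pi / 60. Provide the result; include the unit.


omega = 1361 * 2 * pi / 60
= 1361 * 6.28318531 / 60
= 8551.415 / 60
= 142.524 rad/s

142.524 rad/s


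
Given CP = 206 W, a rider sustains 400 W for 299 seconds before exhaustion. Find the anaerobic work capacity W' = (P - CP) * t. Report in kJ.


Excess power = 400 - 206 = 194 W
Work above CP = 194 * 299 = 58006 J
W' = 58.006 kJ

58.006 kJ


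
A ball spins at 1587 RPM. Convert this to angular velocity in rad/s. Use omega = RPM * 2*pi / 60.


omega = 1587 * 2 * pi / 60
= 1587 * 6.28318531 / 60
= 9971.415 / 60
= 166.19 rad/s

166.19 rad/s


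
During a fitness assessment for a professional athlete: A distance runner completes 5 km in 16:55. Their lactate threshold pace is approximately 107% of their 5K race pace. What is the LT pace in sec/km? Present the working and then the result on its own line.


Convert to seconds: 16 min 55 s = 1015 s
Pace per km = 1015 / 5 = 203.0 s/km
LT pace = 203.0 * 1.07 = 217.21 s/km

217.21 s/km


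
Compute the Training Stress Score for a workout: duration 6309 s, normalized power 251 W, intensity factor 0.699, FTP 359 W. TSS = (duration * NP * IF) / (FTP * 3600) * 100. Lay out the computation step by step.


Product = 6309 * 251 * 0.699 = 1106907.741
Base = 359 * 3600 = 1292400
TSS = 1106907.741 / 1292400 * 100 = 85.65

85.65 TSS


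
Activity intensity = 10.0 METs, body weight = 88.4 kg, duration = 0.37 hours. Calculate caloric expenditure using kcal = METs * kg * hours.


kcal = 10.0 * 88.4 * 0.37
= 884.0 * 0.37
= 327.08 kcal

327.08 kcal


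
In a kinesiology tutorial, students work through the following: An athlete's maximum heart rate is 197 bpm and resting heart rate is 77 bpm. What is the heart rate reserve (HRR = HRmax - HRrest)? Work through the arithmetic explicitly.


HRR = HRmax - HRrest
= 197 - 77
= 120 bpm

120 bpm


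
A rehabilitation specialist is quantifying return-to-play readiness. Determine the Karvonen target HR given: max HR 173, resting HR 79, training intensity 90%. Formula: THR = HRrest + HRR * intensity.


HRR = HRmax - HRrest = 173 - 79 = 94
THR = 79 + 94 * 0.9
= 163.6 bpm

163.6 bpm


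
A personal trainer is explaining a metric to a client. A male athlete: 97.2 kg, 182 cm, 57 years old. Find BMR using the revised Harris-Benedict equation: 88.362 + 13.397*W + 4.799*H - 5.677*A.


Intercept = 88.362
Weight contribution = 13.397 * 97.2 = 1302.1884
Height contribution = 4.799 * 182 = 873.418
Age contribution = 5.677 * 57 = 323.589
BMR = 88.362 + 1302.1884 + 873.418 - 323.589
= 1940.38 kcal/day

1940.38 kcal/day


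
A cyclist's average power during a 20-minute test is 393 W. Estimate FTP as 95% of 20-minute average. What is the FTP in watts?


FTP = 20-min power * 0.95
= 393 * 0.95
= 373.35 W

373.35 W


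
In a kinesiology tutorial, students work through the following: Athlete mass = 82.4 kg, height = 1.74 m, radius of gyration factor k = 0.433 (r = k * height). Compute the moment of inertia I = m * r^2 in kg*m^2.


r = k * height = 0.433 * 1.74 = 0.75342 m
r^2 = 0.75342^2 = 0.567642
I = 82.4 * 0.567642 = 46.774 kg*m^2

46.774 kg*m^2


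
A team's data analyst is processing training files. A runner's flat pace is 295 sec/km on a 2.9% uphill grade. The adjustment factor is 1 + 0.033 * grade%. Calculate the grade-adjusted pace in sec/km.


Factor = 1 + 0.033 * 2.9 = 1.0957
Adjusted pace = 295 * 1.0957
= 323.23 sec/km

323.23 s/km


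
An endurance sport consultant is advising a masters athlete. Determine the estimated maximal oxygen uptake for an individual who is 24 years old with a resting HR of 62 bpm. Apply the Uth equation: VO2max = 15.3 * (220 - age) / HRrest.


HRmax = 220 - 24 = 196
VO2max = 15.3 * (196 / 62)
= 15.3 * 3.1613
= 48.37 mL/kg/min

48.37 mL/kg/min


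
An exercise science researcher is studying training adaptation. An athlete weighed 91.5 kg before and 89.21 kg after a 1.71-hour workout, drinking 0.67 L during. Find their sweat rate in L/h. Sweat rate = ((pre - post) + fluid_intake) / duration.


Body mass change = 2.29 kg
Total sweat loss = 2.29 + 0.67 = 2.96 L
Rate = 2.96 / 1.71 = 1.731 L/h

1.731 L/h


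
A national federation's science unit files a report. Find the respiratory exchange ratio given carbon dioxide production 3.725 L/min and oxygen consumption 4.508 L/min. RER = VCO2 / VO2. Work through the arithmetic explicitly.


VCO2 = 3.725 L/min
VO2 = 4.508 L/min
RER = 3.725 / 4.508 = 0.8263

0.8263


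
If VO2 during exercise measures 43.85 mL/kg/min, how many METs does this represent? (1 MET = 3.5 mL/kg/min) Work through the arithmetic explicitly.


METs = VO2 / 3.5 = 43.85 / 3.5 = 12.53

12.53 METs


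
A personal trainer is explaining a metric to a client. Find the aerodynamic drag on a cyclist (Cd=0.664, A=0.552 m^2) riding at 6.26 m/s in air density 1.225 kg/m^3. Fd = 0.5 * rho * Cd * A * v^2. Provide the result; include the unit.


Fd = 0.5 * 1.225 * 0.664 * 0.552 * 6.26^2
= 0.5 * 1.225 * 0.664 * 0.552 * 39.1876
= 8.798 N

8.798 N


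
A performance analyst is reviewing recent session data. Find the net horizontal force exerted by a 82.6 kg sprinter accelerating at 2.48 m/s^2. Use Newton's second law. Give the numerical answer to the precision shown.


Newton's second law: F = m * a
F = 82.6 * 2.48 = 204.85 N

204.85 N


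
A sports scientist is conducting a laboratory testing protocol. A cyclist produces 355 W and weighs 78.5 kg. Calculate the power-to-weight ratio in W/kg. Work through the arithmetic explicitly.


P/W = power / mass
= 355 / 78.5
= 4.522 W/kg

4.522 W/kg


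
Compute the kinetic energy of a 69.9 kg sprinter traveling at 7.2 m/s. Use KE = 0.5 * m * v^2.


Velocity squared = 51.84
KE = 0.5 * 69.9 * 51.84 = 1811.81 J

1811.81 J


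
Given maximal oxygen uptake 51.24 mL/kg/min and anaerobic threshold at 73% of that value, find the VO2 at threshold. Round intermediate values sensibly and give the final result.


Percentage as decimal = 0.73
VO2 at AT = 51.24 * 0.73 = 37.41 mL/kg/min

37.41 mL/kg/min


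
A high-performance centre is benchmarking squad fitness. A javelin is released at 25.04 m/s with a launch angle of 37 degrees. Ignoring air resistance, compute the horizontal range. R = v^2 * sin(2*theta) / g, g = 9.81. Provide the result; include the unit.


Launch speed squared = 627.0016
sin(2 * 37 deg) = 0.961262
Range = 627.0016 * 0.961262 / 9.81
= 61.439 m

61.439 m


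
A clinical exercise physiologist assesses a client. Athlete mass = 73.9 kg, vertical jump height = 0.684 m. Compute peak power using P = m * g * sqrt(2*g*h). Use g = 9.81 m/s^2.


sqrt(2 * 9.81 * 0.684) = sqrt(13.42008) = 3.663343 m/s
P = 73.9 * 9.81 * 3.663343
= 2655.77 W

2655.77 W


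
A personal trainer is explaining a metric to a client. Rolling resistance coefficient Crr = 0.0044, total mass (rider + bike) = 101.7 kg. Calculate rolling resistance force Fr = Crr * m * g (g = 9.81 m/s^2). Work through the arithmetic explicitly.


Fr = Crr * m * g
= 0.0044 * 101.7 * 9.81
= 4.39 N

4.39 N


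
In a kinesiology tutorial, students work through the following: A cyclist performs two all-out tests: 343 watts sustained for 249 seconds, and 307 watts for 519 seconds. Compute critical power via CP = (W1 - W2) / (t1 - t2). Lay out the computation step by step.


W1 = P1 * t1 = 343 * 249 = 85407 J
W2 = P2 * t2 = 307 * 519 = 159333 J
CP = (85407 - 159333) / (249 - 519)
= 273.8 W

273.8 W


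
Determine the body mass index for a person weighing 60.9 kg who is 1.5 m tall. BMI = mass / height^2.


BMI = mass / height^2
= 60.9 / 1.5^2
= 60.9 / 2.25
= 27.07 kg/m^2

27.07 kg/m^2


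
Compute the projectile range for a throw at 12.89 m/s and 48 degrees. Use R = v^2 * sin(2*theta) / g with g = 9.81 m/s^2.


Two times the angle = 96 degrees
sin(96) = 0.994522
R = 166.1521 * 0.994522 / 9.81 = 16.844 m

16.844 m


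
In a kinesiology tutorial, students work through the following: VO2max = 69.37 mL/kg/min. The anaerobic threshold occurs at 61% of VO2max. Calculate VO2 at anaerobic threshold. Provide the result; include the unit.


AT fraction = 61 / 100 = 0.61
AT VO2 = 69.37 * 0.61
= 42.32 mL/kg/min

42.32 mL/kg/min


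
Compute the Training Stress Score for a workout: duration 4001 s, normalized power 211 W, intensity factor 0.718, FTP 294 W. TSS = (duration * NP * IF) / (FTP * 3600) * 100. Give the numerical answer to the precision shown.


Product = 4001 * 211 * 0.718 = 606143.498
Base = 294 * 3600 = 1058400
TSS = 606143.498 / 1058400 * 100 = 57.27

57.27 TSS


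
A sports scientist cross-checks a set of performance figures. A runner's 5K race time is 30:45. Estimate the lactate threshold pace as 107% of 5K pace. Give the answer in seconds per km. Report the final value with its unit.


Total race time = 30*60 + 45 = 1845 seconds
5K pace = 1845 / 5 = 369.0 sec/km
LT pace = 369.0 * 1.07 = 394.83 sec/km

394.83 s/km


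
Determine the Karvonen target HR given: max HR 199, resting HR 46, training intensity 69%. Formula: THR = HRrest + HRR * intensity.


HRR = HRmax - HRrest = 199 - 46 = 153
THR = 46 + 153 * 0.69
= 151.57 bpm

151.57 bpm


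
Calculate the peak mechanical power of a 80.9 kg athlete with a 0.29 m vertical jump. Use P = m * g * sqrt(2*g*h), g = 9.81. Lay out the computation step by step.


First, sqrt(2gh) = sqrt(2 * 9.81 * 0.29)
= sqrt(5.6898) = 2.38533 m/s
Power = 80.9 * 9.81 * 2.38533 = 1893.07 W

1893.07 W


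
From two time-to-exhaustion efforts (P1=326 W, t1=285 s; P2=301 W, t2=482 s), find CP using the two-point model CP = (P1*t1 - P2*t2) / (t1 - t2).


Work in trial 1 = 92910 J
Work in trial 2 = 145082 J
Delta work = -52172 J
Delta time = -197 s
CP = -52172 / -197 = 264.83 W

264.83 W


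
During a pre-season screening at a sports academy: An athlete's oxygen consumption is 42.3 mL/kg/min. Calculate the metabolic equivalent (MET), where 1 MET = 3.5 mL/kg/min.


MET = VO2 / 3.5
= 42.3 / 3.5
= 12.09 METs

12.09 METs


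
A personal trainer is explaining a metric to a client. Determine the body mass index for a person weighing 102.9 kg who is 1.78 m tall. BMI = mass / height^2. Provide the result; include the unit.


BMI = mass / height^2
= 102.9 / 1.78^2
= 102.9 / 3.1684
= 32.48 kg/m^2

32.48 kg/m^2


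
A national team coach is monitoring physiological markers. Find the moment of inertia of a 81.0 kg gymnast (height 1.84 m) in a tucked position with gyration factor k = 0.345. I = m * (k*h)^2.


Radius of gyration = 0.345 * 1.84 = 0.6348 m
I = 81.0 * 0.6348^2
= 81.0 * 0.402971
= 32.641 kg*m^2

32.641 kg*m^2


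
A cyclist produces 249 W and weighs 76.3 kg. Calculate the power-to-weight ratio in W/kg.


P/W = power / mass
= 249 / 76.3
= 3.263 W/kg

3.263 W/kg


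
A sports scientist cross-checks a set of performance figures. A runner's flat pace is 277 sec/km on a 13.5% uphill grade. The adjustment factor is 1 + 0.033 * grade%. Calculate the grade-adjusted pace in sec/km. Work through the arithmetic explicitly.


Factor = 1 + 0.033 * 13.5 = 1.4455
Adjusted pace = 277 * 1.4455
= 400.4 sec/km

400.4 s/km


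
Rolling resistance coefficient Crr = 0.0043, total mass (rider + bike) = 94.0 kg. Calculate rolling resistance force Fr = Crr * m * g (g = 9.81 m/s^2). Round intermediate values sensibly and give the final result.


Fr = Crr * m * g
= 0.0043 * 94.0 * 9.81
= 3.965 N

3.965 N


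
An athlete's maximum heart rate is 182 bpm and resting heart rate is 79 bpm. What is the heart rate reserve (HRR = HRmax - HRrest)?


HRR = HRmax - HRrest
= 182 - 79
= 103 bpm

103 bpm


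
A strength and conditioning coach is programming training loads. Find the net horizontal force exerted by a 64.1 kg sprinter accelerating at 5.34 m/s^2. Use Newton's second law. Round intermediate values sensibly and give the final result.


Newton's second law: F = m * a
F = 64.1 * 5.34 = 342.29 N

342.29 N


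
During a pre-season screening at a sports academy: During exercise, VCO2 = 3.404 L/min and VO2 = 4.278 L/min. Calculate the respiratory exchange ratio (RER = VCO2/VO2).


RER = VCO2 / VO2
= 3.404 / 4.278
= 0.7957

0.7957


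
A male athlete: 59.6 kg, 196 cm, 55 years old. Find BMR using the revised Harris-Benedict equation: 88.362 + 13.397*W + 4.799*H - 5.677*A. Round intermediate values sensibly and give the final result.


Intercept = 88.362
Weight contribution = 13.397 * 59.6 = 798.4612
Height contribution = 4.799 * 196 = 940.604
Age contribution = 5.677 * 55 = 312.235
BMR = 88.362 + 798.4612 + 940.604 - 312.235
= 1515.19 kcal/day

1515.19 kcal/day


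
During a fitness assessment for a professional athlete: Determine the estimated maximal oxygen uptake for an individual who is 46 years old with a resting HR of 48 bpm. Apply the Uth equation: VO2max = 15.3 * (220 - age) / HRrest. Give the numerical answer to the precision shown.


HRmax = 220 - 46 = 174
VO2max = 15.3 * (174 / 48)
= 15.3 * 3.625
= 55.46 mL/kg/min

55.46 mL/kg/min


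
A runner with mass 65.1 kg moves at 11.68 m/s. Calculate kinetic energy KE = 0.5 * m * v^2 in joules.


v^2 = 11.68^2 = 136.4224
KE = 0.5 * 65.1 * 136.4224
= 4440.55 J

4440.55 J


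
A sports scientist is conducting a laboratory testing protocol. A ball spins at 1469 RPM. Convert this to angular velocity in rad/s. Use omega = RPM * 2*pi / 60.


omega = 1469 * 2 * pi / 60
= 1469 * 6.28318531 / 60
= 9229.999 / 60
= 153.833 rad/s

153.833 rad/s


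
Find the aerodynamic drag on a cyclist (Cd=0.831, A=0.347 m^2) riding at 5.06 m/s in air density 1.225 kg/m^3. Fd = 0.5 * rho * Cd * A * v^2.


Fd = 0.5 * 1.225 * 0.831 * 0.347 * 5.06^2
= 0.5 * 1.225 * 0.831 * 0.347 * 25.6036
= 4.522 N

4.522 N


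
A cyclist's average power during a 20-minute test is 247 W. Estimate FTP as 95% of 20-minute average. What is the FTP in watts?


FTP = 20-min power * 0.95
= 247 * 0.95
= 234.65 W

234.65 W


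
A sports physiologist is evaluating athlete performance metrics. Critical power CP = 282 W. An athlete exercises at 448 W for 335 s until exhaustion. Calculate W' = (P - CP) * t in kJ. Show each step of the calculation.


P - CP = 448 - 282 = 166 W
W' = 166 * 335 = 55610 J
= 55610 / 1000 = 55.61 kJ

55.61 kJ


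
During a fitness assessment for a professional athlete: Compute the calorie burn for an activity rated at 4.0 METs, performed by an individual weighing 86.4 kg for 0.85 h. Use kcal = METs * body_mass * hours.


Product of METs and mass = 4.0 * 86.4 = 345.6
Total kcal = 345.6 * 0.85 = 293.76 kcal

293.76 kcal


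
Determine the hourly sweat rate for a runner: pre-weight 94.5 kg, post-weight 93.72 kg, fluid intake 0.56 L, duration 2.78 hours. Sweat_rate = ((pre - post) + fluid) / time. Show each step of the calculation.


Mass lost = 94.5 - 93.72 = 0.78 kg
Add fluid consumed: 0.78 + 0.56 = 1.34 L total sweat
Sweat rate = 1.34 / 2.78 = 0.482 L/h

0.482 L/h


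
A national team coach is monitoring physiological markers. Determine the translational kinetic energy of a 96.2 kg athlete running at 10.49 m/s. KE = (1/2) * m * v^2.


KE = 0.5 * m * v^2
= 0.5 * 96.2 * 10.49^2
= 0.5 * 96.2 * 110.0401
= 5292.93 J

5292.93 J


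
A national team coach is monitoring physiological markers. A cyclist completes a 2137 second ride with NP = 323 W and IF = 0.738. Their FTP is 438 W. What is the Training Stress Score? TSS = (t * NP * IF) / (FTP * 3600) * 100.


t * NP * IF = 2137 * 323 * 0.738 = 509405.238
FTP * 3600 = 1576800
TSS = (509405.238 / 1576800) * 100 = 32.31

32.31 TSS


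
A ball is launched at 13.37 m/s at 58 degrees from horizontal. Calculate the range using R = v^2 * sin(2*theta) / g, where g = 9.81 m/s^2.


sin(2 * 58) = sin(116) = 0.898794
v^2 = 13.37^2 = 178.7569
R = 178.7569 * 0.898794 / 9.81
= 16.378 m

16.378 m


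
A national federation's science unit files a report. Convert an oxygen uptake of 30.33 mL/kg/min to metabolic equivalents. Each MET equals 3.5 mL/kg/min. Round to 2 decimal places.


One MET = 3.5 mL/kg/min
Number of METs = 30.33 / 3.5
= 8.67 METs

8.67 METs


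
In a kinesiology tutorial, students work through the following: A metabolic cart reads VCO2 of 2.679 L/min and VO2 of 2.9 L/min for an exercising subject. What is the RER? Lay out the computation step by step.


RER = VCO2 / VO2 = 2.679 / 2.9 = 0.9238

0.9238


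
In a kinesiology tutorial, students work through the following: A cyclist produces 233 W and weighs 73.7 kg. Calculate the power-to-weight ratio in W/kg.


P/W = power / mass
= 233 / 73.7
= 3.161 W/kg

3.161 W/kg


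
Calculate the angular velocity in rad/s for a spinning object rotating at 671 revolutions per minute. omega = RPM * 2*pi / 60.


omega = RPM * 2*pi / 60
= 671 * 6.28318531 / 60
= 70.267 rad/s

70.267 rad/s


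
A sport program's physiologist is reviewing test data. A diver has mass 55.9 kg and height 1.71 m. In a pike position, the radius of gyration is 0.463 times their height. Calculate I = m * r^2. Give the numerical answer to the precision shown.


r = 0.463 * 1.71 = 0.79173 m
I = m * r^2 = 55.9 * 0.626836 = 35.04 kg*m^2

35.04 kg*m^2


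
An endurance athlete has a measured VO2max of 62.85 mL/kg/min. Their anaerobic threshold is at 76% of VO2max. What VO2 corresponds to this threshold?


Anaerobic threshold VO2 = VO2max * 76%
= 62.85 * 0.76
= 47.77 mL/kg/min

47.77 mL/kg/min


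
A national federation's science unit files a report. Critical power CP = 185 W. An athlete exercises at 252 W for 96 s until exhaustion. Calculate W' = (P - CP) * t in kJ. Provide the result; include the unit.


P - CP = 252 - 185 = 67 W
W' = 67 * 96 = 6432 J
= 6432 / 1000 = 6.432 kJ

6.432 kJ


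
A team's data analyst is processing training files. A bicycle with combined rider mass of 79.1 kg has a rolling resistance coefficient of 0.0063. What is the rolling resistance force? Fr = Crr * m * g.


Fr = 0.0063 * 79.1 * 9.81
= 0.49833 * 9.81
= 4.889 N

4.889 N


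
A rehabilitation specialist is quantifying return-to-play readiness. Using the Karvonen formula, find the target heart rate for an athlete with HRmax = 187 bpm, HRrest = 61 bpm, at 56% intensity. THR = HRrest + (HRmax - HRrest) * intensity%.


HRR = 187 - 61 = 126
THR = 61 + 126 * 0.56
= 61 + 70.56
= 131.56 bpm

131.56 bpm


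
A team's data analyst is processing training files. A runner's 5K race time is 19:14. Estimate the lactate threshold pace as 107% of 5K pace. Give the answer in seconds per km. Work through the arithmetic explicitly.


Total race time = 19*60 + 14 = 1154 seconds
5K pace = 1154 / 5 = 230.8 sec/km
LT pace = 230.8 * 1.07 = 246.96 sec/km

246.96 s/km


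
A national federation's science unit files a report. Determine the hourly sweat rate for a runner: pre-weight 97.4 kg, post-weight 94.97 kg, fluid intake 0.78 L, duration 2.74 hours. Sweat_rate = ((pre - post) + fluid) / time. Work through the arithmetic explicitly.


Mass lost = 97.4 - 94.97 = 2.43 kg
Add fluid consumed: 2.43 + 0.78 = 3.21 L total sweat
Sweat rate = 3.21 / 2.74 = 1.172 L/h

1.172 L/h


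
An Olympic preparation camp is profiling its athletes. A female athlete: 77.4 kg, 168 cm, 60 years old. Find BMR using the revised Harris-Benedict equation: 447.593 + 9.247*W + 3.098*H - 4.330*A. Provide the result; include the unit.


Intercept = 447.593
Weight contribution = 9.247 * 77.4 = 715.7178
Height contribution = 3.098 * 168 = 520.464
Age contribution = 4.33 * 60 = 259.8
BMR = 447.593 + 715.7178 + 520.464 - 259.8
= 1423.97 kcal/day

1423.97 kcal/day


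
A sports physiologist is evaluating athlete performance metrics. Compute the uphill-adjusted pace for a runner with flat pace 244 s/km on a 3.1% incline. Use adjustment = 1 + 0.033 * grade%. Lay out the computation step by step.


Adjustment factor = 1 + 0.033 * 3.1 = 1.1023
Grade-adjusted pace = 244 * 1.1023 = 268.96 s/km

268.96 s/km


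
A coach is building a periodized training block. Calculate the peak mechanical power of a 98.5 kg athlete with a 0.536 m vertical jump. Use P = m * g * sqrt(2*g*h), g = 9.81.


First, sqrt(2gh) = sqrt(2 * 9.81 * 0.536)
= sqrt(10.51632) = 3.242888 m/s
Power = 98.5 * 9.81 * 3.242888 = 3133.55 W

3133.55 W


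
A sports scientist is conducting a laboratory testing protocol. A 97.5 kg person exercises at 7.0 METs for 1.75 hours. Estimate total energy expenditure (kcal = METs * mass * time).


Energy = METs * mass(kg) * time(h)
= 7.0 * 97.5 * 1.75
= 1194.38 kcal

1194.38 kcal


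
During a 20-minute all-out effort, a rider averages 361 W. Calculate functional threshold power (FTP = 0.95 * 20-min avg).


FTP = 0.95 * 361
= 342.95 W

342.95 W


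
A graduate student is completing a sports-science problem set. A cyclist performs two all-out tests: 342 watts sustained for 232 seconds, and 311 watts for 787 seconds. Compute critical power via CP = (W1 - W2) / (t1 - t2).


W1 = P1 * t1 = 342 * 232 = 79344 J
W2 = P2 * t2 = 311 * 787 = 244757 J
CP = (79344 - 244757) / (232 - 787)
= 298.04 W

298.04 W


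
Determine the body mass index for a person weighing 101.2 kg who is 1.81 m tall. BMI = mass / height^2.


BMI = mass / height^2
= 101.2 / 1.81^2
= 101.2 / 3.2761
= 30.89 kg/m^2

30.89 kg/m^2


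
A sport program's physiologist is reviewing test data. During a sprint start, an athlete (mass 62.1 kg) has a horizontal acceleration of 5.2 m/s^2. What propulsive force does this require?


Propulsive force = mass * acceleration
= 62.1 kg * 5.2 m/s^2
= 322.92 N

322.92 N


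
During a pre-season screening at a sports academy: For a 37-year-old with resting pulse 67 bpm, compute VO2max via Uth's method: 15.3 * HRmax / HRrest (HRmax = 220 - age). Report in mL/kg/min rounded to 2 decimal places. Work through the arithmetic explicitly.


Step 1: HRmax = 220 - 37 = 183 bpm
Step 2: Ratio = 183 / 67 = 2.7313
Step 3: VO2max = 15.3 * 2.7313 = 41.79 mL/kg/min

41.79 mL/kg/min


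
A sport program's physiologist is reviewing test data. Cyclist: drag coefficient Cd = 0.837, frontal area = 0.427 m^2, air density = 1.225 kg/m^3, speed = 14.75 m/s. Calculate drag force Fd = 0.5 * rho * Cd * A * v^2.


v^2 = 14.75^2 = 217.5625
Fd = 0.5 * 1.225 * 0.837 * 0.427 * 217.5625
= 47.626 N

47.626 N


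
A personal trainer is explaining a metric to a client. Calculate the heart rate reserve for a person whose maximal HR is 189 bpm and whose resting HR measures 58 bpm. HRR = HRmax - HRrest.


HRmax = 189 bpm
HRrest = 58 bpm
HRR = 189 - 58 = 131 bpm

131 bpm


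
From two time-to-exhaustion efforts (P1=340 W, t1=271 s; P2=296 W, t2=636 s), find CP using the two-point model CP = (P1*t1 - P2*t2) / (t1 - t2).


Work in trial 1 = 92140 J
Work in trial 2 = 188256 J
Delta work = -96116 J
Delta time = -365 s
CP = -96116 / -365 = 263.33 W

263.33 W


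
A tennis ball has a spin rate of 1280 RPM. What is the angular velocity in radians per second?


Convert RPM to rad/s: multiply by 2*pi and divide by 60
omega = 1280 * 2 * pi / 60
= 134.041 rad/s

134.041 rad/s


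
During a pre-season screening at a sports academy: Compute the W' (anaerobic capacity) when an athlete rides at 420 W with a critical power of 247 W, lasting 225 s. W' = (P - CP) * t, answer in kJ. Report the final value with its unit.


Above-CP power = 173 W
Duration = 225 s
W' = 173 * 225 = 38925 J
Convert: 38925 / 1000 = 38.925 kJ

38.925 kJ


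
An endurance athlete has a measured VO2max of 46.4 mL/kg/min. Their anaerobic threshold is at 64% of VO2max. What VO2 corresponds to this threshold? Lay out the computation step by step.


Anaerobic threshold VO2 = VO2max * 64%
= 46.4 * 0.64
= 29.7 mL/kg/min

29.7 mL/kg/min


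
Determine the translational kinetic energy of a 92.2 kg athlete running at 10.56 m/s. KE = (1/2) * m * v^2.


KE = 0.5 * m * v^2
= 0.5 * 92.2 * 10.56^2
= 0.5 * 92.2 * 111.5136
= 5140.78 J

5140.78 J


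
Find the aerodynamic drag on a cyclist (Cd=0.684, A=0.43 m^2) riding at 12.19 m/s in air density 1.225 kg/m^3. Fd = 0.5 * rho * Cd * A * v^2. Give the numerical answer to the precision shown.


Fd = 0.5 * 1.225 * 0.684 * 0.43 * 12.19^2
= 0.5 * 1.225 * 0.684 * 0.43 * 148.5961
= 26.769 N

26.769 N


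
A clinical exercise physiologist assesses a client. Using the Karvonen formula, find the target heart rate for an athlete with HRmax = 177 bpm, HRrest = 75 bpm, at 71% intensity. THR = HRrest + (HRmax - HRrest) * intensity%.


HRR = 177 - 75 = 102
THR = 75 + 102 * 0.71
= 75 + 72.42
= 147.42 bpm

147.42 bpm


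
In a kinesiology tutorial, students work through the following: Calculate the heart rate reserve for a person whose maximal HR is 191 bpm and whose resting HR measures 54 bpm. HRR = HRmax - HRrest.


HRmax = 191 bpm
HRrest = 54 bpm
HRR = 191 - 54 = 137 bpm

137 bpm


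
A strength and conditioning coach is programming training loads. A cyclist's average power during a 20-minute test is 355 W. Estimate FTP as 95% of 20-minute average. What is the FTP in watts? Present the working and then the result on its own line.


FTP = 20-min power * 0.95
= 355 * 0.95
= 337.25 W

337.25 W


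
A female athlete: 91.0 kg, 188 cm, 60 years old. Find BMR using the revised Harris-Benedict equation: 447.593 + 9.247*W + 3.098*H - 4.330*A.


Intercept = 447.593
Weight contribution = 9.247 * 91.0 = 841.477
Height contribution = 3.098 * 188 = 582.424
Age contribution = 4.33 * 60 = 259.8
BMR = 447.593 + 841.477 + 582.424 - 259.8
= 1611.69 kcal/day

1611.69 kcal/day


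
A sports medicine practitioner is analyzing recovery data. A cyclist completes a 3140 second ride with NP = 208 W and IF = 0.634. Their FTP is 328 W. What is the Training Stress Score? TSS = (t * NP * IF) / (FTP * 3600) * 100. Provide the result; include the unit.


t * NP * IF = 3140 * 208 * 0.634 = 414078.08
FTP * 3600 = 1180800
TSS = (414078.08 / 1180800) * 100 = 35.07

35.07 TSS


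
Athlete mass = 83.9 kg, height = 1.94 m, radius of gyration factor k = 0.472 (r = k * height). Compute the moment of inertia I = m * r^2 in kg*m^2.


r = k * height = 0.472 * 1.94 = 0.91568 m
r^2 = 0.91568^2 = 0.83847
I = 83.9 * 0.83847 = 70.348 kg*m^2

70.348 kg*m^2


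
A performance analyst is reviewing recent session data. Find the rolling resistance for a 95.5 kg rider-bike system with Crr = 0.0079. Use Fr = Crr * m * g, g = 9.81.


m * g = 95.5 * 9.81 = 936.855 N
Fr = 0.0079 * 936.855 = 7.401 N

7.401 N


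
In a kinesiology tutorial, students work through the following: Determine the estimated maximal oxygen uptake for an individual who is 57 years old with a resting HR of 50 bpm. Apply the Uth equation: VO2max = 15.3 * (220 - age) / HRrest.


HRmax = 220 - 57 = 163
VO2max = 15.3 * (163 / 50)
= 15.3 * 3.26
= 49.88 mL/kg/min

49.88 mL/kg/min


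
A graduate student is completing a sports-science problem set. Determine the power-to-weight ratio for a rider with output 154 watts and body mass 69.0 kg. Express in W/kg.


P/W = 154 / 69.0 = 2.232 W/kg

2.232 W/kg


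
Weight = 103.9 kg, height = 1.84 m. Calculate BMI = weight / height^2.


height^2 = 1.84^2 = 3.3856
BMI = 103.9 / 3.3856 = 30.69 kg/m^2

30.69 kg/m^2


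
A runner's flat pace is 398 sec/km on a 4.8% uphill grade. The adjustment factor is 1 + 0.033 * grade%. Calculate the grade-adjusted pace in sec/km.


Factor = 1 + 0.033 * 4.8 = 1.1584
Adjusted pace = 398 * 1.1584
= 461.04 sec/km

461.04 s/km


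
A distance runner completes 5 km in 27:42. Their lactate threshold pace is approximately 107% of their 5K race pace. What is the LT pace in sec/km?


Convert to seconds: 27 min 42 s = 1662 s
Pace per km = 1662 / 5 = 332.4 s/km
LT pace = 332.4 * 1.07 = 355.67 s/km

355.67 s/km


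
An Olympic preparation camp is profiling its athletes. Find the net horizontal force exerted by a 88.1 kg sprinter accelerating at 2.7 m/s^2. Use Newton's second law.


Newton's second law: F = m * a
F = 88.1 * 2.7 = 237.87 N

237.87 N


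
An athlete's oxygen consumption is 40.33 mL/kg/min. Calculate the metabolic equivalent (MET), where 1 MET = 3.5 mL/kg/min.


MET = VO2 / 3.5
= 40.33 / 3.5
= 11.52 METs

11.52 METs


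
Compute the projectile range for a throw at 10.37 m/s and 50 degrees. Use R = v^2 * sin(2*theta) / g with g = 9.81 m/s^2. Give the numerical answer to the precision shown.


Two times the angle = 100 degrees
sin(100) = 0.984808
R = 107.5369 * 0.984808 / 9.81 = 10.795 m

10.795 m


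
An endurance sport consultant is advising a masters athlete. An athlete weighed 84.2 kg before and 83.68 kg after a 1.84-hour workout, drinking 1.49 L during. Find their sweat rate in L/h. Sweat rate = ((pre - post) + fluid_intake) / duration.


Body mass change = 0.52 kg
Total sweat loss = 0.52 + 1.49 = 2.01 L
Rate = 2.01 / 1.84 = 1.092 L/h

1.092 L/h


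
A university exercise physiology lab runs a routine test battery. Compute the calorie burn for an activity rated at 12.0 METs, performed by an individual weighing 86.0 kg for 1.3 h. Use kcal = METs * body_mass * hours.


Product of METs and mass = 12.0 * 86.0 = 1032.0
Total kcal = 1032.0 * 1.3 = 1341.6 kcal

1341.6 kcal


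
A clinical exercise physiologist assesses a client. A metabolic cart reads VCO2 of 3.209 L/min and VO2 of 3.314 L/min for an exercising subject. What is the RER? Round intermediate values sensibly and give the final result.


RER = VCO2 / VO2 = 3.209 / 3.314 = 0.9683

0.9683


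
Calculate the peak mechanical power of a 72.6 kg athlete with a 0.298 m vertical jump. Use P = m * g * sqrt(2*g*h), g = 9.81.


First, sqrt(2gh) = sqrt(2 * 9.81 * 0.298)
= sqrt(5.84676) = 2.418007 m/s
Power = 72.6 * 9.81 * 2.418007 = 1722.12 W

1722.12 W


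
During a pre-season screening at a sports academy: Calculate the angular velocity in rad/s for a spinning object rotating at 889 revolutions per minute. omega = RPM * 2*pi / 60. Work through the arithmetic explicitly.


omega = RPM * 2*pi / 60
= 889 * 6.28318531 / 60
= 93.096 rad/s

93.096 rad/s


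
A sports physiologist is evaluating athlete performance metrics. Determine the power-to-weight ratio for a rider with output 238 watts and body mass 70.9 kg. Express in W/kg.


P/W = 238 / 70.9 = 3.357 W/kg

3.357 W/kg


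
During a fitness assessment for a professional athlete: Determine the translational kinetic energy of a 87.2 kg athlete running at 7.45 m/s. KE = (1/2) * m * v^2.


KE = 0.5 * m * v^2
= 0.5 * 87.2 * 7.45^2
= 0.5 * 87.2 * 55.5025
= 2419.91 J

2419.91 J


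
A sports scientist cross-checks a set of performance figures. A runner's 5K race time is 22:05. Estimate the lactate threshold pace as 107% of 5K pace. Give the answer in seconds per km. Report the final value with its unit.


Total race time = 22*60 + 5 = 1325 seconds
5K pace = 1325 / 5 = 265.0 sec/km
LT pace = 265.0 * 1.07 = 283.55 sec/km

283.55 s/km


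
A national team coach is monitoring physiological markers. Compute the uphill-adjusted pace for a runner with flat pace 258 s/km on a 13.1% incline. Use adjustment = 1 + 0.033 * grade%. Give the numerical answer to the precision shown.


Adjustment factor = 1 + 0.033 * 13.1 = 1.4323
Grade-adjusted pace = 258 * 1.4323 = 369.53 s/km

369.53 s/km


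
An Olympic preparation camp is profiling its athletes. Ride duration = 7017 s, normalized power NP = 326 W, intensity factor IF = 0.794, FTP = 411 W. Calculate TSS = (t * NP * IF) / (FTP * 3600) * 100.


Numerator = 7017 * 326 * 0.794 = 1816308.348
Denominator = 411 * 3600 = 1479600
TSS = 1816308.348 / 1479600 * 100
= 122.76

122.76 TSS


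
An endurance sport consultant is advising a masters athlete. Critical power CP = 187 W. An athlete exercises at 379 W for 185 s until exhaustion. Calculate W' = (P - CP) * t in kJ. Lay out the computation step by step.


P - CP = 379 - 187 = 192 W
W' = 192 * 185 = 35520 J
= 35520 / 1000 = 35.52 kJ

35.52 kJ


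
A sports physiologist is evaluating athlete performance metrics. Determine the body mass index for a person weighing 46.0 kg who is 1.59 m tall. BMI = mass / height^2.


BMI = mass / height^2
= 46.0 / 1.59^2
= 46.0 / 2.5281
= 18.2 kg/m^2

18.2 kg/m^2


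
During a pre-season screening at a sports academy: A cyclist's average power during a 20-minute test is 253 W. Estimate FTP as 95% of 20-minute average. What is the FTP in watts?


FTP = 20-min power * 0.95
= 253 * 0.95
= 240.35 W

240.35 W


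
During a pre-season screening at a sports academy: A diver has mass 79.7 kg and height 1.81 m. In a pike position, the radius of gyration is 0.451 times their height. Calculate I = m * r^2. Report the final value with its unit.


r = 0.451 * 1.81 = 0.81631 m
I = m * r^2 = 79.7 * 0.666362 = 53.109 kg*m^2

53.109 kg*m^2


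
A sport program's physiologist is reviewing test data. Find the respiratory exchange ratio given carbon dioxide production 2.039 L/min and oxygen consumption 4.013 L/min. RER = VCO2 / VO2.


VCO2 = 2.039 L/min
VO2 = 4.013 L/min
RER = 2.039 / 4.013 = 0.5081

0.5081


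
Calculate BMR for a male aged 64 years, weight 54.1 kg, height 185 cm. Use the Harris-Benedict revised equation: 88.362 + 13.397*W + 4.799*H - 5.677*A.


Substituting values:
W term = 13.397 * 54.1 = 724.7777
H term = 4.799 * 185 = 887.815
A term = 5.677 * 64 = 363.328
BMR = 1337.63 kcal/day

1337.63 kcal/day


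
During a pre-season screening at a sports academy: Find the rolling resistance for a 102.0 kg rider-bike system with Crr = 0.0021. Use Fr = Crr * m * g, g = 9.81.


m * g = 102.0 * 9.81 = 1000.62 N
Fr = 0.0021 * 1000.62 = 2.101 N

2.101 N


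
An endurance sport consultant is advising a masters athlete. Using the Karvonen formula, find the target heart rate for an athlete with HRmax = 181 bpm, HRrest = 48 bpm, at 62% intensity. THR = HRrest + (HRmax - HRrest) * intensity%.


HRR = 181 - 48 = 133
THR = 48 + 133 * 0.62
= 48 + 82.46
= 130.46 bpm

130.46 bpm


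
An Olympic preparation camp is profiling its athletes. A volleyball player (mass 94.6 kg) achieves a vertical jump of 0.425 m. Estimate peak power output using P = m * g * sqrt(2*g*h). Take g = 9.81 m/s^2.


2 * g * h = 2 * 9.81 * 0.425 = 8.3385
sqrt(8.3385) = 2.887646 m/s
P = 94.6 * 9.81 * 2.887646 = 2679.81 W

2679.81 W


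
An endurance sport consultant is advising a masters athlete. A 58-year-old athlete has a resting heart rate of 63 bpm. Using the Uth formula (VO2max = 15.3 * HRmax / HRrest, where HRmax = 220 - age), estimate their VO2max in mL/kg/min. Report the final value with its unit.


HRmax = 220 - 58 = 162 bpm
Ratio = HRmax / HRrest = 162 / 63 = 2.5714
VO2max = 15.3 * 2.5714 = 39.34 mL/kg/min

39.34 mL/kg/min


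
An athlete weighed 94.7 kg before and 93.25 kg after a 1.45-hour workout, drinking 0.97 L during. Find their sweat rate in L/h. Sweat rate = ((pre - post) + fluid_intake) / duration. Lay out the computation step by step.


Body mass change = 1.45 kg
Total sweat loss = 1.45 + 0.97 = 2.42 L
Rate = 2.42 / 1.45 = 1.669 L/h

1.669 L/h


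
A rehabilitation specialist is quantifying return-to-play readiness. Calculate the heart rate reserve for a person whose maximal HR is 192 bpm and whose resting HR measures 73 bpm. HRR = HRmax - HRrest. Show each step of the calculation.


HRmax = 192 bpm
HRrest = 73 bpm
HRR = 192 - 73 = 119 bpm

119 bpm


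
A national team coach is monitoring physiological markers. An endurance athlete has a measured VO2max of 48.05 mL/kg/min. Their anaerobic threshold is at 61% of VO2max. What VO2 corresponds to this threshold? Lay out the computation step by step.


Anaerobic threshold VO2 = VO2max * 61%
= 48.05 * 0.61
= 29.31 mL/kg/min

29.31 mL/kg/min


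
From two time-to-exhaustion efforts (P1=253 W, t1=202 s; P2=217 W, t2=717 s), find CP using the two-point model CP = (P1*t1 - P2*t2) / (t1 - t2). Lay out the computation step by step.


Work in trial 1 = 51106 J
Work in trial 2 = 155589 J
Delta work = -104483 J
Delta time = -515 s
CP = -104483 / -515 = 202.88 W

202.88 W


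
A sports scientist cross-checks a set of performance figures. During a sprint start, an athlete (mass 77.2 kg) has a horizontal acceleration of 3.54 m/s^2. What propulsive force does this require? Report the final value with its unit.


Propulsive force = mass * acceleration
= 77.2 kg * 3.54 m/s^2
= 273.29 N

273.29 N


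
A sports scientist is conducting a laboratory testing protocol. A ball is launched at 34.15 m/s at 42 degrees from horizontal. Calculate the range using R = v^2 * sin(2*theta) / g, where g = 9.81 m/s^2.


sin(2 * 42) = sin(84) = 0.994522
v^2 = 34.15^2 = 1166.2225
R = 1166.2225 * 0.994522 / 9.81
= 118.23 m

118.23 m


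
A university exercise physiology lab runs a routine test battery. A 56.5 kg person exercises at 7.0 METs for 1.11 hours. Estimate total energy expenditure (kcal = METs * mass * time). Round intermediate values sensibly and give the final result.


Energy = METs * mass(kg) * time(h)
= 7.0 * 56.5 * 1.11
= 439.01 kcal

439.01 kcal


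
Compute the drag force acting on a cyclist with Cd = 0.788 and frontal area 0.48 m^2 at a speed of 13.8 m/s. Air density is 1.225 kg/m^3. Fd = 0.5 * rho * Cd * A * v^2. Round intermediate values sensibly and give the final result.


Step 1: v^2 = 190.44
Step 2: Fd = 0.5 * 1.225 * 0.788 * 0.48 * 190.44
= 44.12 N

44.12 N


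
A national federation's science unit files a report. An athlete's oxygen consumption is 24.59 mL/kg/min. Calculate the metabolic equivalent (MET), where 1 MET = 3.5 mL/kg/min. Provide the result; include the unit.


MET = VO2 / 3.5
= 24.59 / 3.5
= 7.03 METs

7.03 METs


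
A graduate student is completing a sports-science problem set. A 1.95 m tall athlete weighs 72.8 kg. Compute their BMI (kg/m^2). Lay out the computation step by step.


height^2 = 3.8025 m^2
BMI = 72.8 / 3.8025 = 19.15 kg/m^2

19.15 kg/m^2


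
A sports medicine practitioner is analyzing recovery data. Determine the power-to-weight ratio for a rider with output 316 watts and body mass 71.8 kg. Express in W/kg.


P/W = 316 / 71.8 = 4.401 W/kg

4.401 W/kg


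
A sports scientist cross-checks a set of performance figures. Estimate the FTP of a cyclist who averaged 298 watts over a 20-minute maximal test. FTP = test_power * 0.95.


FTP = 298 * 0.95 = 283.1 W

283.1 W


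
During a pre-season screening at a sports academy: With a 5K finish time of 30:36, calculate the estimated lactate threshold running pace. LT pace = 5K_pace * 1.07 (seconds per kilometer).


Race duration = 1836 s for 5 km
Average pace = 1836 / 5 = 367.2 s/km
LT pace = 367.2 * 1.07
= 392.9 s/km

392.9 s/km


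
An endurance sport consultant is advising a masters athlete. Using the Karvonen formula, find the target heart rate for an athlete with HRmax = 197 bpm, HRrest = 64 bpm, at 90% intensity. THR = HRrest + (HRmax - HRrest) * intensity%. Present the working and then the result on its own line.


HRR = 197 - 64 = 133
THR = 64 + 133 * 0.9
= 64 + 119.7
= 183.7 bpm

183.7 bpm


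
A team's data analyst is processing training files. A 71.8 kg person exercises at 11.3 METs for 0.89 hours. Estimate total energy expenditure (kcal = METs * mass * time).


Energy = METs * mass(kg) * time(h)
= 11.3 * 71.8 * 0.89
= 722.09 kcal

722.09 kcal
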